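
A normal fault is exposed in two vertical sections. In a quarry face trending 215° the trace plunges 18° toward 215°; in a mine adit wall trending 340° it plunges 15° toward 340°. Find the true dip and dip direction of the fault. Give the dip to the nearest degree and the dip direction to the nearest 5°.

Represent each trace as a vector plunging at its apparent dip toward its trend (east-north-up frame): v₁ = (-0.546, -0.779, -0.309), v₂ = (-0.330, 0.908, -0.259).
Cross product v₁ × v₂ gives the pole to the plane: n ∝ (-0.482, 0.039, 0.753).
Dip δ = arctan(|n_h|/n_z) = arctan(0.484/0.753) = 32.7°.
Dip direction = atan2(-0.482, 0.039) = 275° (azimuth of n's horizontal projection).

true dip 33°, dip direction 275°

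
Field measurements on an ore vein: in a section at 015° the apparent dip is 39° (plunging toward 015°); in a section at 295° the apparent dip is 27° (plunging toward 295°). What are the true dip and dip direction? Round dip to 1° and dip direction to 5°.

Represent each trace as a vector plunging at its apparent dip toward its trend (east-north-up frame): v₁ = (0.201, 0.751, -0.629), v₂ = (-0.808, 0.377, -0.454).
n = v₁ × v₂ = (-0.104, 0.600, 0.682) (taken with n_z > 0).
Dip δ = arctan(|n_h|/n_z) = arctan(0.608/0.682) = 41.7°.
Dip direction = atan2(-0.104, 0.600) = 350° (azimuth of n's horizontal projection).

true dip 42°, dip direction 350°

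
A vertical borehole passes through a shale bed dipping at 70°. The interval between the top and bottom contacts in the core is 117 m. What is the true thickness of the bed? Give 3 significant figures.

True thickness t = h · cos(dip) = 117 × cos 70°
t = 117 × 0.3420 = 40.016 m

40.0 m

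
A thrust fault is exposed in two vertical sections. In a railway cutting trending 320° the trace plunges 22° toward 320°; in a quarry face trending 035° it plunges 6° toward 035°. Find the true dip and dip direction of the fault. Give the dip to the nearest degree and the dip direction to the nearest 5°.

true dip 22°, dip direction 320°

Each apparent-dip line lies in the plane. As unit vectors (x east, y north, z up), v₁ plunges 22°→320° and v₂ plunges 6°→035°.
The plane normal is n = v₁ × v₂ ∝ (-0.231, 0.276, 0.891).
tan δ = √(n_x²+n_y²)/n_z = 0.360/0.891, so δ = 22.0°.
Dip direction = atan2(-0.231, 0.276) = 320° (azimuth of n's horizontal projection).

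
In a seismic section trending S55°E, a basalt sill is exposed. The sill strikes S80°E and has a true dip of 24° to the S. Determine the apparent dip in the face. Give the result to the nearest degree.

11°

The strike is S80°E and the section trends S55°E; the acute angle between them is β = 25°.
tan α = tan 24° × sin 25° = 0.4452 × 0.4226 = 0.1882
α = arctan(0.1882) = 10.66°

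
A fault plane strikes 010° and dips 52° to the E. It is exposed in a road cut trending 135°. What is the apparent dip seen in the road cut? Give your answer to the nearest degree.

Angle between strike (010°) and section (135°): β = 55°.
tan(apparent dip) = tan 52° · sin 55° = 1.0485
α = arctan(1.0485) = 46.36°

46°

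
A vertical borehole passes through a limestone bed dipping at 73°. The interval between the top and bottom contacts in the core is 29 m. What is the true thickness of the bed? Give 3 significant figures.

True thickness t = h · cos(dip) = 29 × cos 73°
t = 29 × 0.2924 = 8.479 m

8.48 m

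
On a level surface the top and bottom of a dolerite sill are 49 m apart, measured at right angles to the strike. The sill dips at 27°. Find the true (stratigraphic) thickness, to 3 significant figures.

True thickness t = w · sin(dip) = 49 × sin 27°
t = 49 × 0.4540 = 22.246 m

22.2 m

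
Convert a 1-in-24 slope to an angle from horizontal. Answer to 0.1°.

tan θ = 1/24 = 0.0417
θ = arctan(0.0417) = 2.39°

2.4°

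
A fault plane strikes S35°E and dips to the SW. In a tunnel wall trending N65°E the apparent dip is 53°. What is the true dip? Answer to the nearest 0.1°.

53.4°

The section is 80° from the strike.
tan(true dip) = tan 53° / sin 80° = 1.3475
true dip = arctan 1.3475 = 53.42°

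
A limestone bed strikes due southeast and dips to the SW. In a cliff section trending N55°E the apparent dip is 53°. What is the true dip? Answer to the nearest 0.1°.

53.4°

β = acute angle between strike due southeast and section N55°E = 80°.
tan(true dip) = tan 53° / sin 80° = 1.3475
δ = arctan(1.3475) = 53.42°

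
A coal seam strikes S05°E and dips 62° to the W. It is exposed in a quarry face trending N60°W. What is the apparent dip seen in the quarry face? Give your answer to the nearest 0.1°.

The section lies 55° from the strike.
tan(apparent dip) = tan 62° · sin 55° = 1.5406
apparent dip = arctan 1.5406 = 57.01°

57.0°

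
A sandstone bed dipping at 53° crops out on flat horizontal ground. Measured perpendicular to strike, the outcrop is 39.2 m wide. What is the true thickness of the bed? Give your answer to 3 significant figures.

True thickness t = w · sin(dip) = 39.2 × sin 53°
t = 39.2 × 0.7986 = 31.307 m

31.3 m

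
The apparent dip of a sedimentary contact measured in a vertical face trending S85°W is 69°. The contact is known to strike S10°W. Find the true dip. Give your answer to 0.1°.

69.7°

β = acute angle between strike S10°W and section S85°W = 75°.
tan(true dip) = tan 69° / sin 75° = 2.6970
true dip = arctan 2.6970 = 69.66°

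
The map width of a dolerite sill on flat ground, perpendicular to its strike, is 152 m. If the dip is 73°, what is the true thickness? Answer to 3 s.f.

145 m

True thickness t = w · sin(dip) = 152 × sin 73°
t = 152 × 0.9563 = 145.358 m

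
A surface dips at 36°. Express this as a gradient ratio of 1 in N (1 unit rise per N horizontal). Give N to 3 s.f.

1 : N means tan θ = 1/N, so N = 1/tan 36° = 1/0.7265

1 in 1.38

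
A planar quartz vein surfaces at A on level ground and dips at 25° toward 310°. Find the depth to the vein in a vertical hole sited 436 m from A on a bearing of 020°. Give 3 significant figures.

69.5 m

The hole lies 70° from the dip direction, so the down-dip offset is 436 × cos 70° = 149.12 m.
Depth = down-dip offset × tan(dip) = 149.12 × tan 25° = 149.12 × 0.4663
Depth = 69.54 m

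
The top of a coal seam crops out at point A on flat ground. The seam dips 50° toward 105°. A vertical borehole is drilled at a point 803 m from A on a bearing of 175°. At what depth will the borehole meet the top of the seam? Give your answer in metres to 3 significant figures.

327 m

The hole lies 70° from the dip direction, so the down-dip offset is 803 × cos 70° = 274.64 m.
Depth = down-dip offset × tan(dip) = 274.64 × tan 50° = 274.64 × 1.1918
Depth = 327.31 m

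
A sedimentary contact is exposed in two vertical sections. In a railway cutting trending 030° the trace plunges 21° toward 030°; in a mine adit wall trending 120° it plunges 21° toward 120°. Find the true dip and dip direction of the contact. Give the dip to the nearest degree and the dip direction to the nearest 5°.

Each apparent-dip line lies in the plane. As unit vectors (x east, y north, z up), v₁ plunges 21°→030° and v₂ plunges 21°→120°.
The plane normal is n = v₁ × v₂ ∝ (0.457, 0.122, 0.872).
Dip δ = arctan(|n_h|/n_z) = arctan(0.473/0.872) = 28.5°.
Dip direction = azimuth of (n_x, n_y) = atan2(0.457, 0.122) = 75°.

true dip 28°, dip direction 075°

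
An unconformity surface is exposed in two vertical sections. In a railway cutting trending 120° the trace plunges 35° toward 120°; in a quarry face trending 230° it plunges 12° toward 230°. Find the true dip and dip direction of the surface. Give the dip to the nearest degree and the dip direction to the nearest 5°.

The two traces are lines in the plane: v₁ = (sin 120°·cos 35°, cos 120°·cos 35°, −sin 35°), v₂ = (sin 230°·cos 12°, cos 230°·cos 12°, −sin 12°).
Cross product v₁ × v₂ gives the pole to the plane: n ∝ (0.275, -0.577, 0.753).
Dip δ = arctan(|n_h|/n_z) = arctan(0.640/0.753) = 40.3°.
Dip direction = azimuth of (n_x, n_y) = atan2(0.275, -0.577) = 154°.

true dip 40°, dip direction 155°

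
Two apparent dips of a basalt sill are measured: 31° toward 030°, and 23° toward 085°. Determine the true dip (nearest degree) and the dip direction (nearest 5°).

The two traces are lines in the plane: v₁ = (sin 30°·cos 31°, cos 30°·cos 31°, −sin 31°), v₂ = (sin 85°·cos 23°, cos 85°·cos 23°, −sin 23°).
Cross product v₁ × v₂ gives the pole to the plane: n ∝ (0.249, 0.305, 0.646).
Dip δ = arctan(|n_h|/n_z) = arctan(0.393/0.646) = 31.3°.
Dip direction = atan2(0.249, 0.305) = 39° (azimuth of n's horizontal projection).

true dip 31°, dip direction 040°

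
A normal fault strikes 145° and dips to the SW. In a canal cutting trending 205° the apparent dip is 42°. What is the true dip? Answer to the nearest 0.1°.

46.1°

The section is 60° from the strike.
tan(true dip) = tan 42° / sin 60° = 1.0397
true dip = arctan 1.0397 = 46.11°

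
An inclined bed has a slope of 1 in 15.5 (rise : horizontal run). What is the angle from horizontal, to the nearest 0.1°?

tan θ = 1/15.5 = 0.0645
θ = arctan(0.0645) = 3.69°

3.7°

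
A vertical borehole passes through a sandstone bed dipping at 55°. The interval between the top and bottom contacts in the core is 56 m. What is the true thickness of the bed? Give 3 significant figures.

True thickness t = h · cos(dip) = 56 × cos 55°
t = 56 × 0.5736 = 32.120 m

32.1 m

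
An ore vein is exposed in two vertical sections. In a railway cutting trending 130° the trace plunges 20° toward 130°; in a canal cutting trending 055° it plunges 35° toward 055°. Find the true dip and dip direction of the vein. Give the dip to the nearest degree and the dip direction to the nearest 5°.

Represent each trace as a vector plunging at its apparent dip toward its trend (east-north-up frame): v₁ = (0.720, -0.604, -0.342), v₂ = (0.671, 0.470, -0.574).
Cross product v₁ × v₂ gives the pole to the plane: n ∝ (0.507, 0.183, 0.744).
Dip δ = arctan(|n_h|/n_z) = arctan(0.539/0.744) = 36.0°.
Dip direction = azimuth of (n_x, n_y) = atan2(0.507, 0.183) = 70°.

true dip 36°, dip direction 070°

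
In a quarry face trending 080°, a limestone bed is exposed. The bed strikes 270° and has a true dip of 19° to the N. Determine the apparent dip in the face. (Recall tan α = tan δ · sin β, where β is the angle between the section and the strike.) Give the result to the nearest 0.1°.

The section lies 10° from the strike.
tan(apparent dip) = tan 19° · sin 10° = 0.0598
α = arctan(0.0598) = 3.42°

3.4°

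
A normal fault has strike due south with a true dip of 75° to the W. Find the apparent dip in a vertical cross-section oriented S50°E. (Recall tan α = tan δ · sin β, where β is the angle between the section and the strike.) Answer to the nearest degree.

Angle between strike (due south) and section (S50°E): β = 50°.
tan(apparent dip) = tan 75° · sin 50° = 2.8589
apparent dip = arctan 2.8589 = 70.72°

71°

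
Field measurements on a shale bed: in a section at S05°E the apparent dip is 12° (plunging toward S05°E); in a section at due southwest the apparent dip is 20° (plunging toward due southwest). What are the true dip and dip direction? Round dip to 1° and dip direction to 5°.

true dip 20°, dip direction 230°

Each apparent-dip line lies in the plane. As unit vectors (x east, y north, z up), v₁ plunges 12°→S05°E and v₂ plunges 20°→due southwest.
The plane normal is n = v₁ × v₂ ∝ (-0.195, -0.167, 0.704).
True dip = arccos(n_z / |n|) = arccos(0.9394) = 20.1°.
Dip direction = atan2(-0.195, -0.167) = 229° (azimuth of n's horizontal projection).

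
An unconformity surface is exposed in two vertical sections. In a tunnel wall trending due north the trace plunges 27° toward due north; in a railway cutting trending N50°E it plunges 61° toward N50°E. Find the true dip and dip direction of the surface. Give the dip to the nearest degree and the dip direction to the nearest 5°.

Each apparent-dip line lies in the plane. As unit vectors (x east, y north, z up), v₁ plunges 27°→due north and v₂ plunges 61°→N50°E.
The plane normal is n = v₁ × v₂ ∝ (0.638, 0.169, 0.331).
True dip = arccos(n_z / |n|) = arccos(0.4483) = 63.4°.
Dip direction = atan2(0.638, 0.169) = 75° (azimuth of n's horizontal projection).

true dip 63°, dip direction 075°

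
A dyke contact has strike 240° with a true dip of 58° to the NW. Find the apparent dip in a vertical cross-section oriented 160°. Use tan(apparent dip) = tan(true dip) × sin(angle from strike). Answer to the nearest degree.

58°

The section lies 80° from the strike.
tan α = tan 58° × sin 80° = 1.6003 × 0.9848 = 1.5760
α = arctan(1.5760) = 57.60°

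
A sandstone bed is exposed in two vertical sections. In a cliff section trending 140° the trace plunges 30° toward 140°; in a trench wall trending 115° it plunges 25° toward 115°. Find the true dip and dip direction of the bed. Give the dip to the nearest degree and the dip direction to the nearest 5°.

true dip 31°, dip direction 155°

The two traces are lines in the plane: v₁ = (sin 140°·cos 30°, cos 140°·cos 30°, −sin 30°), v₂ = (sin 115°·cos 25°, cos 115°·cos 25°, −sin 25°).
n = v₁ × v₂ = (0.089, -0.175, 0.332) (taken with n_z > 0).
Dip δ = arctan(|n_h|/n_z) = arctan(0.197/0.332) = 30.7°.
The horizontal component of n points toward azimuth atan2(n_x, n_y) = 153°, the dip direction.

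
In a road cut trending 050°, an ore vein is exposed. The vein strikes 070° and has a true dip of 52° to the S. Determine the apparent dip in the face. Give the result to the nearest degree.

24°

The strike is 070° and the section trends 050°; the acute angle between them is β = 20°.
tan(apparent dip) = tan 52° · sin 20° = 0.4378
α = arctan(0.4378) = 23.64°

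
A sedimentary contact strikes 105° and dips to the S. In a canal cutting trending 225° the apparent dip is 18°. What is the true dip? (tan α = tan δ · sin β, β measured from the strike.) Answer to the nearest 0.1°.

The section is 60° from the strike.
tan(true dip) = tan 18° / sin 60° = 0.3752
true dip = arctan 0.3752 = 20.57°

20.6°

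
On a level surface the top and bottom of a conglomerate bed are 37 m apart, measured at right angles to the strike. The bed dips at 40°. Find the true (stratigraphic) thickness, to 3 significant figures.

23.8 m

True thickness t = w · sin(dip) = 37 × sin 40°
t = 37 × 0.6428 = 23.783 m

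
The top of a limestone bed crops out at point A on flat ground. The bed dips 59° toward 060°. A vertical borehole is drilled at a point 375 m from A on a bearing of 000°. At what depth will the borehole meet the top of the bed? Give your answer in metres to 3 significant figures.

312 m

The hole lies 60° from the dip direction, so the down-dip offset is 375 × cos 60° = 187.50 m.
Depth = down-dip offset × tan(dip) = 187.50 × tan 59° = 187.50 × 1.6643
Depth = 312.05 m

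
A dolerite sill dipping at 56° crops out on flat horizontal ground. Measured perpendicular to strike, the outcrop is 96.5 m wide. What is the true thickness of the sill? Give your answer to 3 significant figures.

True thickness t = w · sin(dip) = 96.5 × sin 56°
t = 96.5 × 0.8290 = 80.002 m

80.0 m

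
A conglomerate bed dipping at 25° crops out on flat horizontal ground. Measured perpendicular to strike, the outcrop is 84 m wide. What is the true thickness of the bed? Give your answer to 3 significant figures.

35.5 m

True thickness t = w · sin(dip) = 84 × sin 25°
t = 84 × 0.4226 = 35.500 m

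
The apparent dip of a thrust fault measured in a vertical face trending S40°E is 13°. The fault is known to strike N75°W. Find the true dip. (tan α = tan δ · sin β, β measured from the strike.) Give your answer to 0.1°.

21.9°

The section is 35° from the strike.
tan(true dip) = tan 13° / sin 35° = 0.4025
true dip = arctan 0.4025 = 21.93°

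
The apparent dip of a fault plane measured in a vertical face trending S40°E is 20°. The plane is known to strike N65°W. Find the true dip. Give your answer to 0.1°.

40.7°

β = acute angle between strike N65°W and section S40°E = 25°.
tan(true dip) = tan 20° / sin 25° = 0.8612
true dip = arctan 0.8612 = 40.74°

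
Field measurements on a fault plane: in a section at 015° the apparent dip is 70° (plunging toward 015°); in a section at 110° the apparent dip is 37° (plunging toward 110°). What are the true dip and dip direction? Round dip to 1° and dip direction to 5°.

Each apparent-dip line lies in the plane. As unit vectors (x east, y north, z up), v₁ plunges 70°→015° and v₂ plunges 37°→110°.
The plane normal is n = v₁ × v₂ ∝ (0.455, 0.652, 0.272).
Dip δ = arctan(|n_h|/n_z) = arctan(0.795/0.272) = 71.1°.
Dip direction = atan2(0.455, 0.652) = 35° (azimuth of n's horizontal projection).

true dip 71°, dip direction 035°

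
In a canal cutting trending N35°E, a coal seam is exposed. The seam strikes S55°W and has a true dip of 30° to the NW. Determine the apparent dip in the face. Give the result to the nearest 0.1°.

The section lies 20° from the strike.
tan(apparent dip) = tan 30° · sin 20° = 0.1975
α = arctan(0.1975) = 11.17°

11.2°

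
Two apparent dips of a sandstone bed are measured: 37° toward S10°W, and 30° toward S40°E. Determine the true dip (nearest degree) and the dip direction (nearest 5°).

true dip 37°, dip direction 180°

Represent each trace as a vector plunging at its apparent dip toward its trend (east-north-up frame): v₁ = (-0.139, -0.787, -0.602), v₂ = (0.557, -0.663, -0.500).
Cross product v₁ × v₂ gives the pole to the plane: n ∝ (-0.006, -0.404, 0.530).
Dip δ = arctan(|n_h|/n_z) = arctan(0.404/0.530) = 37.4°.
Dip direction = atan2(-0.006, -0.404) = 181° (azimuth of n's horizontal projection).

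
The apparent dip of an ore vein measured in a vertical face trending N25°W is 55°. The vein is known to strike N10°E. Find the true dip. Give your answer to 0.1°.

68.1°

The section is 35° from the strike.
tan(true dip) = tan 55° / sin 35° = 2.4899
true dip = arctan 2.4899 = 68.12°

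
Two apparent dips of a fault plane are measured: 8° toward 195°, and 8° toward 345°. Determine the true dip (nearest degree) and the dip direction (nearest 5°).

true dip 29°, dip direction 270°

Each apparent-dip line lies in the plane. As unit vectors (x east, y north, z up), v₁ plunges 8°→195° and v₂ plunges 8°→345°.
Cross product v₁ × v₂ gives the pole to the plane: n ∝ (-0.266, 0.000, 0.490).
tan δ = √(n_x²+n_y²)/n_z = 0.266/0.490, so δ = 28.5°.
Dip direction = atan2(-0.266, 0.000) = 270° (azimuth of n's horizontal projection).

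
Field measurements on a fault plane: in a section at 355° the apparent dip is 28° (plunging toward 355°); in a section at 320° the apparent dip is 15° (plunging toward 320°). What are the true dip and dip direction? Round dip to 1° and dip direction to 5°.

true dip 31°, dip direction 025°

The two traces are lines in the plane: v₁ = (sin 355°·cos 28°, cos 355°·cos 28°, −sin 28°), v₂ = (sin 320°·cos 15°, cos 320°·cos 15°, −sin 15°).
The plane normal is n = v₁ × v₂ ∝ (0.120, 0.272, 0.489).
Dip δ = arctan(|n_h|/n_z) = arctan(0.297/0.489) = 31.2°.
The horizontal component of n points toward azimuth atan2(n_x, n_y) = 24°, the dip direction.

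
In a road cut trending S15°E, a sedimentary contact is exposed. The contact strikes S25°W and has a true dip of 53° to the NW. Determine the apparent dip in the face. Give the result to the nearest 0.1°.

40.5°

The section lies 40° from the strike.
tan α = tan 53° × sin 40° = 1.3270 × 0.6428 = 0.8530
α = arctan(0.8530) = 40.46°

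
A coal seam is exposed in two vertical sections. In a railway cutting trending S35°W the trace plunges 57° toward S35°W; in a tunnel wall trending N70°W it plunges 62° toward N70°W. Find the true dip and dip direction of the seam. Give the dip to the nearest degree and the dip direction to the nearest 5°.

Represent each trace as a vector plunging at its apparent dip toward its trend (east-north-up frame): v₁ = (-0.312, -0.446, -0.839), v₂ = (-0.441, 0.161, -0.883).
n = v₁ × v₂ = (-0.529, -0.094, 0.247) (taken with n_z > 0).
True dip = arccos(n_z / |n|) = arccos(0.4179) = 65.3°.
Dip direction = azimuth of (n_x, n_y) = atan2(-0.529, -0.094) = 260°.

true dip 65°, dip direction 260°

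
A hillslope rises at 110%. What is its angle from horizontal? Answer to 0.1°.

tan θ = 110/100 = 1.1000
θ = arctan(1.1000) = 47.73°

47.7°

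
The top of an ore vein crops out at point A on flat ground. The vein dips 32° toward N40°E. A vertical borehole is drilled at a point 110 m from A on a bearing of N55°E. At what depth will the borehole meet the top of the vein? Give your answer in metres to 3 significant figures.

The hole lies 15° from the dip direction, so the down-dip offset is 110 × cos 15° = 106.25 m.
Depth = down-dip offset × tan(dip) = 106.25 × tan 32° = 106.25 × 0.6249
Depth = 66.39 m

66.4 m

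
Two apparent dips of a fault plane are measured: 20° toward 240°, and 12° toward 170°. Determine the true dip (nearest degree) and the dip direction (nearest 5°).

Represent each trace as a vector plunging at its apparent dip toward its trend (east-north-up frame): v₁ = (-0.814, -0.470, -0.342), v₂ = (0.170, -0.963, -0.208).
The plane normal is n = v₁ × v₂ ∝ (-0.232, -0.227, 0.864).
tan δ = √(n_x²+n_y²)/n_z = 0.325/0.864, so δ = 20.6°.
Dip direction = azimuth of (n_x, n_y) = atan2(-0.232, -0.227) = 226°.

true dip 21°, dip direction 225°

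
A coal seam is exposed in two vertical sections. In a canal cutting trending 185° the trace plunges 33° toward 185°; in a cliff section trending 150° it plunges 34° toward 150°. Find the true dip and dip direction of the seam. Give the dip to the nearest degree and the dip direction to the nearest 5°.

Represent each trace as a vector plunging at its apparent dip toward its trend (east-north-up frame): v₁ = (-0.073, -0.835, -0.545), v₂ = (0.415, -0.718, -0.559).
Cross product v₁ × v₂ gives the pole to the plane: n ∝ (0.076, -0.267, 0.399).
Dip δ = arctan(|n_h|/n_z) = arctan(0.277/0.399) = 34.8°.
The horizontal component of n points toward azimuth atan2(n_x, n_y) = 164°, the dip direction.

true dip 35°, dip direction 165°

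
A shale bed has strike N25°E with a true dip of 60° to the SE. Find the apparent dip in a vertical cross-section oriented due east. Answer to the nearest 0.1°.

57.5°

The section lies 65° from the strike.
tan(apparent dip) = tan 60° · sin 65° = 1.5698
α = arctan(1.5698) = 57.50°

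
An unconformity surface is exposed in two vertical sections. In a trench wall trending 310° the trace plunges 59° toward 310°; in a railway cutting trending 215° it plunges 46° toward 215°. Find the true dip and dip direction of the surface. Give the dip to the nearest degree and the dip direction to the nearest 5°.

Represent each trace as a vector plunging at its apparent dip toward its trend (east-north-up frame): v₁ = (-0.395, 0.331, -0.857), v₂ = (-0.398, -0.569, -0.719).
Cross product v₁ × v₂ gives the pole to the plane: n ∝ (-0.726, 0.058, 0.356).
True dip = arccos(n_z / |n|) = arccos(0.4396) = 63.9°.
The horizontal component of n points toward azimuth atan2(n_x, n_y) = 275°, the dip direction.

true dip 64°, dip direction 275°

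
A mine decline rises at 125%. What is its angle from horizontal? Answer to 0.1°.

tan θ = 125/100 = 1.2500
θ = arctan(1.2500) = 51.34°

51.3°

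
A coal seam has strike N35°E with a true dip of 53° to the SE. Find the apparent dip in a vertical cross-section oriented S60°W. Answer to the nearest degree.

The strike is N35°E and the section trends S60°W; the acute angle between them is β = 25°.
tan(apparent dip) = tan 53° · sin 25° = 0.5608
apparent dip = arctan 0.5608 = 29.29°

29°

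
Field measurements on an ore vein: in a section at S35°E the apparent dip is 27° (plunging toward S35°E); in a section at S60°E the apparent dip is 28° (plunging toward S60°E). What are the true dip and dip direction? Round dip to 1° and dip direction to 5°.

true dip 28°, dip direction 125°

Each apparent-dip line lies in the plane. As unit vectors (x east, y north, z up), v₁ plunges 27°→S35°E and v₂ plunges 28°→S60°E.
Cross product v₁ × v₂ gives the pole to the plane: n ∝ (0.142, -0.107, 0.332).
True dip = arccos(n_z / |n|) = arccos(0.8815) = 28.2°.
Dip direction = azimuth of (n_x, n_y) = atan2(0.142, -0.107) = 127°.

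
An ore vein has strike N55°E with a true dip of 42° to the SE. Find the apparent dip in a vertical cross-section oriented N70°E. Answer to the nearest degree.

13°

The strike is N55°E and the section trends N70°E; the acute angle between them is β = 15°.
tan(apparent dip) = tan 42° · sin 15° = 0.2330
apparent dip = arctan 0.2330 = 13.12°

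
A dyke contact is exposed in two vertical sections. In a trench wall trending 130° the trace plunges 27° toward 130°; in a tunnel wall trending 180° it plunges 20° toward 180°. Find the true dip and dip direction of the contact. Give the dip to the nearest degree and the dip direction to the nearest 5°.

Represent each trace as a vector plunging at its apparent dip toward its trend (east-north-up frame): v₁ = (0.683, -0.573, -0.454), v₂ = (0.000, -0.940, -0.342).
n = v₁ × v₂ = (0.231, -0.233, 0.641) (taken with n_z > 0).
True dip = arccos(n_z / |n|) = arccos(0.8902) = 27.1°.
The horizontal component of n points toward azimuth atan2(n_x, n_y) = 135°, the dip direction.

true dip 27°, dip direction 135°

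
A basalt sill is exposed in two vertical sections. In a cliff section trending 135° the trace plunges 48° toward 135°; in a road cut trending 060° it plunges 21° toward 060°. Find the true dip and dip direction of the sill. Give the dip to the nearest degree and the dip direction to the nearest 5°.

The two traces are lines in the plane: v₁ = (sin 135°·cos 48°, cos 135°·cos 48°, −sin 48°), v₂ = (sin 60°·cos 21°, cos 60°·cos 21°, −sin 21°).
Cross product v₁ × v₂ gives the pole to the plane: n ∝ (0.516, -0.431, 0.603).
Dip δ = arctan(|n_h|/n_z) = arctan(0.673/0.603) = 48.1°.
Dip direction = azimuth of (n_x, n_y) = atan2(0.516, -0.431) = 130°.

true dip 48°, dip direction 130°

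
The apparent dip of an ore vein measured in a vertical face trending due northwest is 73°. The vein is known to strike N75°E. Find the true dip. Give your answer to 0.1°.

75.2°

The section is 60° from the strike.
tan δ = tan α / sin β = tan 73° / sin 60° = 3.2709 / 0.8660 = 3.7769
δ = arctan(3.7769) = 75.17°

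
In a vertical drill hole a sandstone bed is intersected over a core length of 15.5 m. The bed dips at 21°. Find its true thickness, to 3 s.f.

14.5 m

True thickness t = h · cos(dip) = 15.5 × cos 21°
t = 15.5 × 0.9336 = 14.470 m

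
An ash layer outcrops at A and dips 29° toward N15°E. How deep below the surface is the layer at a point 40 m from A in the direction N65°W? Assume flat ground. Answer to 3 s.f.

The hole lies 80° from the dip direction, so the down-dip offset is 40 × cos 80° = 6.95 m.
Depth = down-dip offset × tan(dip) = 6.95 × tan 29° = 6.95 × 0.5543
Depth = 3.85 m

3.85 m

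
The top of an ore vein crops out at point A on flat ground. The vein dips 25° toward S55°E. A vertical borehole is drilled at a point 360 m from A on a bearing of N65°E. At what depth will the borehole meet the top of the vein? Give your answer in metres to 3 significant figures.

The hole lies 60° from the dip direction, so the down-dip offset is 360 × cos 60° = 180.00 m.
Depth = down-dip offset × tan(dip) = 180.00 × tan 25° = 180.00 × 0.4663
Depth = 83.94 m

83.9 m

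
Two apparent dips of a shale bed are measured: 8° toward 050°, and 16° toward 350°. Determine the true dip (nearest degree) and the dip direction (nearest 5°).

The two traces are lines in the plane: v₁ = (sin 50°·cos 8°, cos 50°·cos 8°, −sin 8°), v₂ = (sin 350°·cos 16°, cos 350°·cos 16°, −sin 16°).
n = v₁ × v₂ = (-0.044, 0.232, 0.824) (taken with n_z > 0).
Dip δ = arctan(|n_h|/n_z) = arctan(0.236/0.824) = 16.0°.
Dip direction = azimuth of (n_x, n_y) = atan2(-0.044, 0.232) = 349°.

true dip 16°, dip direction 350°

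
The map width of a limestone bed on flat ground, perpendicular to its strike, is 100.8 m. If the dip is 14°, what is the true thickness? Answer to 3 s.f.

True thickness t = w · sin(dip) = 100.8 × sin 14°
t = 100.8 × 0.2419 = 24.386 m

24.4 m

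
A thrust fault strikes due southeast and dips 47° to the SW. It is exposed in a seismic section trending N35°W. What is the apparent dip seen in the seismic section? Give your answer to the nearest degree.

11°

Angle between strike (due southeast) and section (N35°W): β = 10°.
tan α = tan 47° × sin 10° = 1.0724 × 0.1736 = 0.1862
apparent dip = arctan 0.1862 = 10.55°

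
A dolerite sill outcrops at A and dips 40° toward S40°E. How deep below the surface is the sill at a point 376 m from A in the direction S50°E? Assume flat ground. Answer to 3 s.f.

The hole lies 10° from the dip direction, so the down-dip offset is 376 × cos 10° = 370.29 m.
Depth = down-dip offset × tan(dip) = 370.29 × tan 40° = 370.29 × 0.8391
Depth = 310.71 m

311 m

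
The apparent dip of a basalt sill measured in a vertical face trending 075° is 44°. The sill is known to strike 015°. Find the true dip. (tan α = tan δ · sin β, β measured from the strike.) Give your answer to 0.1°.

48.1°

β = acute angle between strike 015° and section 075° = 60°.
tan δ = tan α / sin β = tan 44° / sin 60° = 0.9657 / 0.8660 = 1.1151
true dip = arctan 1.1151 = 48.11°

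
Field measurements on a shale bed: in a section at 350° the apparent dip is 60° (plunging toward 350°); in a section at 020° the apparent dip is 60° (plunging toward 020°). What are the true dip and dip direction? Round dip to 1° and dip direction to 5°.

true dip 61°, dip direction 005°

Represent each trace as a vector plunging at its apparent dip toward its trend (east-north-up frame): v₁ = (-0.087, 0.492, -0.866), v₂ = (0.171, 0.470, -0.866).
The plane normal is n = v₁ × v₂ ∝ (0.020, 0.223, 0.125).
True dip = arccos(n_z / |n|) = arccos(0.4871) = 60.9°.
Dip direction = atan2(0.020, 0.223) = 5° (azimuth of n's horizontal projection).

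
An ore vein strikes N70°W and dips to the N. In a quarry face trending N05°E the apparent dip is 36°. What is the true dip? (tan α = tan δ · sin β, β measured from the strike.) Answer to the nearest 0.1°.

36.9°

β = acute angle between strike N70°W and section N05°E = 75°.
tan δ = tan α / sin β = tan 36° / sin 75° = 0.7265 / 0.9659 = 0.7522
δ = arctan(0.7522) = 36.95°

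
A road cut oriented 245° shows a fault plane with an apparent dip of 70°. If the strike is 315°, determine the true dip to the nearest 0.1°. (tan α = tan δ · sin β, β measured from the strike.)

β = acute angle between strike 315° and section 245° = 70°.
tan(true dip) = tan 70° / sin 70° = 2.9238
true dip = arctan 2.9238 = 71.12°

71.1°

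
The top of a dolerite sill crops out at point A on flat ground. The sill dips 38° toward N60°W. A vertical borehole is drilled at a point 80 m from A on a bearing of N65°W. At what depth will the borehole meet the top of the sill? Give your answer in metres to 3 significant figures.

The hole lies 5° from the dip direction, so the down-dip offset is 80 × cos 5° = 79.70 m.
Depth = down-dip offset × tan(dip) = 79.70 × tan 38° = 79.70 × 0.7813
Depth = 62.27 m

62.3 m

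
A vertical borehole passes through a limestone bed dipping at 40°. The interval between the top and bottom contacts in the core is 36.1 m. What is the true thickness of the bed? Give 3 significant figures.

27.7 m

True thickness t = h · cos(dip) = 36.1 × cos 40°
t = 36.1 × 0.7660 = 27.654 m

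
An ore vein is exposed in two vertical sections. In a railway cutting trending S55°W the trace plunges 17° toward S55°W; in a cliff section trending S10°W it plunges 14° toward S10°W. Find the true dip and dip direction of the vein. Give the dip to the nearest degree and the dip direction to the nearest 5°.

true dip 17°, dip direction 225°

The two traces are lines in the plane: v₁ = (sin 235°·cos 17°, cos 235°·cos 17°, −sin 17°), v₂ = (sin 190°·cos 14°, cos 190°·cos 14°, −sin 14°).
n = v₁ × v₂ = (-0.147, -0.140, 0.656) (taken with n_z > 0).
tan δ = √(n_x²+n_y²)/n_z = 0.203/0.656, so δ = 17.2°.
Dip direction = azimuth of (n_x, n_y) = atan2(-0.147, -0.140) = 226°.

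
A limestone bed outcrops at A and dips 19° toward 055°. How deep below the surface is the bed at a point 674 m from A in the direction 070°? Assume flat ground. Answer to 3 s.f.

224 m

The hole lies 15° from the dip direction, so the down-dip offset is 674 × cos 15° = 651.03 m.
Depth = down-dip offset × tan(dip) = 651.03 × tan 19° = 651.03 × 0.3443
Depth = 224.17 m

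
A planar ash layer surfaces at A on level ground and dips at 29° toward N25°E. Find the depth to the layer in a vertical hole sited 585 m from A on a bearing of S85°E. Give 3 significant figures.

The hole lies 70° from the dip direction, so the down-dip offset is 585 × cos 70° = 200.08 m.
Depth = down-dip offset × tan(dip) = 200.08 × tan 29° = 200.08 × 0.5543
Depth = 110.91 m

111 m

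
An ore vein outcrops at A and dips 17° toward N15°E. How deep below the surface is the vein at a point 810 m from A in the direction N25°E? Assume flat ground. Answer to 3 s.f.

244 m

The hole lies 10° from the dip direction, so the down-dip offset is 810 × cos 10° = 797.69 m.
Depth = down-dip offset × tan(dip) = 797.69 × tan 17° = 797.69 × 0.3057
Depth = 243.88 m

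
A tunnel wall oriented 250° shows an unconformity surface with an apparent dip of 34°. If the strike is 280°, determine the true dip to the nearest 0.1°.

β = acute angle between strike 280° and section 250° = 30°.
tan(true dip) = tan 34° / sin 30° = 1.3490
δ = arctan(1.3490) = 53.45°

53.5°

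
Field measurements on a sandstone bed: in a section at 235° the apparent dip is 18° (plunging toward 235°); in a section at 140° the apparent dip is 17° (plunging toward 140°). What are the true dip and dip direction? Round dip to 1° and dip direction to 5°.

true dip 25°, dip direction 190°

Represent each trace as a vector plunging at its apparent dip toward its trend (east-north-up frame): v₁ = (-0.779, -0.546, -0.309), v₂ = (0.615, -0.733, -0.292).
n = v₁ × v₂ = (-0.067, -0.418, 0.906) (taken with n_z > 0).
Dip δ = arctan(|n_h|/n_z) = arctan(0.423/0.906) = 25.0°.
Dip direction = atan2(-0.067, -0.418) = 189° (azimuth of n's horizontal projection).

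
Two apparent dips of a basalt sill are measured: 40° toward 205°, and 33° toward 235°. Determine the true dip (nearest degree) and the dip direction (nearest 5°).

true dip 40°, dip direction 195°

Represent each trace as a vector plunging at its apparent dip toward its trend (east-north-up frame): v₁ = (-0.324, -0.694, -0.643), v₂ = (-0.687, -0.481, -0.545).
n = v₁ × v₂ = (-0.069, -0.265, 0.321) (taken with n_z > 0).
Dip δ = arctan(|n_h|/n_z) = arctan(0.274/0.321) = 40.5°.
Dip direction = atan2(-0.069, -0.265) = 195° (azimuth of n's horizontal projection).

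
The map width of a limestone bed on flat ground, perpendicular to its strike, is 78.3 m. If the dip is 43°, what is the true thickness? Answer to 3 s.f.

True thickness t = w · sin(dip) = 78.3 × sin 43°
t = 78.3 × 0.6820 = 53.400 m

53.4 m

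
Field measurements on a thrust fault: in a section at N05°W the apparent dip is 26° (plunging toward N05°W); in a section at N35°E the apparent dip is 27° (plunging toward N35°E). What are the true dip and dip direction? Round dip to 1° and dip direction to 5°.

Represent each trace as a vector plunging at its apparent dip toward its trend (east-north-up frame): v₁ = (-0.078, 0.895, -0.438), v₂ = (0.511, 0.730, -0.454).
n = v₁ × v₂ = (0.087, 0.260, 0.515) (taken with n_z > 0).
tan δ = √(n_x²+n_y²)/n_z = 0.274/0.515, so δ = 28.0°.
Dip direction = azimuth of (n_x, n_y) = atan2(0.087, 0.260) = 18°.

true dip 28°, dip direction 020°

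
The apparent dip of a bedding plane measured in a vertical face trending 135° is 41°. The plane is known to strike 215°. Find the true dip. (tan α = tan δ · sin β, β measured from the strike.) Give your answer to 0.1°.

41.4°

The section is 80° from the strike.
tan δ = tan α / sin β = tan 41° / sin 80° = 0.8693 / 0.9848 = 0.8827
true dip = arctan 0.8827 = 41.43°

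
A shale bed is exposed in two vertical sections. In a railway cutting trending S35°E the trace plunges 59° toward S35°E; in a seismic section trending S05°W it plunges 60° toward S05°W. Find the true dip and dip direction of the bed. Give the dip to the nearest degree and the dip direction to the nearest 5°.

true dip 61°, dip direction 170°

Each apparent-dip line lies in the plane. As unit vectors (x east, y north, z up), v₁ plunges 59°→S35°E and v₂ plunges 60°→S05°W.
Cross product v₁ × v₂ gives the pole to the plane: n ∝ (0.062, -0.293, 0.166).
True dip = arccos(n_z / |n|) = arccos(0.4836) = 61.1°.
The horizontal component of n points toward azimuth atan2(n_x, n_y) = 168°, the dip direction.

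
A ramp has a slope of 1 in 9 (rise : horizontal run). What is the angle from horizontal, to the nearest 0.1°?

tan θ = 1/9 = 0.1111
θ = arctan(0.1111) = 6.34°

6.3°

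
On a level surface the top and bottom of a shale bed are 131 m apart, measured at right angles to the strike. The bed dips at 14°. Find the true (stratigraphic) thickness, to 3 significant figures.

31.7 m

True thickness t = w · sin(dip) = 131 × sin 14°
t = 131 × 0.2419 = 31.692 m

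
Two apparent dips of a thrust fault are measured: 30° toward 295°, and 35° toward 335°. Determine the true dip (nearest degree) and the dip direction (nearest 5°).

The two traces are lines in the plane: v₁ = (sin 295°·cos 30°, cos 295°·cos 30°, −sin 30°), v₂ = (sin 335°·cos 35°, cos 335°·cos 35°, −sin 35°).
n = v₁ × v₂ = (-0.161, 0.277, 0.456) (taken with n_z > 0).
Dip δ = arctan(|n_h|/n_z) = arctan(0.321/0.456) = 35.1°.
The horizontal component of n points toward azimuth atan2(n_x, n_y) = 330°, the dip direction.

true dip 35°, dip direction 330°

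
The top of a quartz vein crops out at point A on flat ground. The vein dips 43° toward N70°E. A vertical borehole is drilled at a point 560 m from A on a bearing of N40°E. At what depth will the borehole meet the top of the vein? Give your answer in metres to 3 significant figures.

452 m

The hole lies 30° from the dip direction, so the down-dip offset is 560 × cos 30° = 484.97 m.
Depth = down-dip offset × tan(dip) = 484.97 × tan 43° = 484.97 × 0.9325
Depth = 452.25 m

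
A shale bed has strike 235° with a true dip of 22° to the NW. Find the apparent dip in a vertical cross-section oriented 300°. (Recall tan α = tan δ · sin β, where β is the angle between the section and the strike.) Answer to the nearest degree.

The strike is 235° and the section trends 300°; the acute angle between them is β = 65°.
tan(apparent dip) = tan 22° · sin 65° = 0.3662
α = arctan(0.3662) = 20.11°

20°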